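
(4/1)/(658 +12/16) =16/2635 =0.01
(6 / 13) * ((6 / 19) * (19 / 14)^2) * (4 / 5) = 684 / 3185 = 0.21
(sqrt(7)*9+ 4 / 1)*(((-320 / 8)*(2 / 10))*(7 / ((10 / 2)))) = -504*sqrt(7) / 5 - 224 / 5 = -311.49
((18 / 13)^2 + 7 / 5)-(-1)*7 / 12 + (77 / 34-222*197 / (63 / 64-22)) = 96783378209 / 46370220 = 2087.19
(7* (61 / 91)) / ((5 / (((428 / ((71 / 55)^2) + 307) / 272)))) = 173379507 / 89124880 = 1.95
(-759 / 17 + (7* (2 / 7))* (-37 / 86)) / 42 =-16633 / 15351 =-1.08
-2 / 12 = -1 / 6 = -0.17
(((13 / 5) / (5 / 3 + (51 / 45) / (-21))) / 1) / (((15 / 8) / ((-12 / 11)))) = -6552 / 6985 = -0.94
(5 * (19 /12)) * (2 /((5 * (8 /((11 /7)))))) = 209 /336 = 0.62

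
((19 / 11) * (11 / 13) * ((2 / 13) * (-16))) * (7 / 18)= -2128 / 1521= -1.40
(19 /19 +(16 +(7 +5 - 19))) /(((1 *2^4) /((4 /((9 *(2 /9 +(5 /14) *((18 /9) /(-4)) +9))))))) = 70 /2279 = 0.03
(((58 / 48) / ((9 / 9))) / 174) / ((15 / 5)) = 1 / 432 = 0.00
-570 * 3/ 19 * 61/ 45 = -122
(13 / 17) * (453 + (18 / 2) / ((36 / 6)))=11817 / 34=347.56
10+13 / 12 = 133 / 12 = 11.08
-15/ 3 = -5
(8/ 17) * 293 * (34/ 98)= 2344/ 49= 47.84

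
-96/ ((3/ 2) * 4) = -16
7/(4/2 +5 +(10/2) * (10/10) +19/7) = 49/103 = 0.48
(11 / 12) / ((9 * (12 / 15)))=55 / 432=0.13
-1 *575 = -575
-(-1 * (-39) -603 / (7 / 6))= 3345 / 7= 477.86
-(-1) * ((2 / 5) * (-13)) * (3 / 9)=-26 / 15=-1.73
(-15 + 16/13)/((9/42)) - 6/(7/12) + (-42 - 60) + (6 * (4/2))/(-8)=-97211/546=-178.04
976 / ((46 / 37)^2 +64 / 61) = 20376196 / 54173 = 376.13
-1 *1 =-1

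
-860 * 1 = -860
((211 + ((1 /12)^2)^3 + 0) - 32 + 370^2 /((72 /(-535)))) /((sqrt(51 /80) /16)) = -3036936996863* sqrt(255) /2379456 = -20381126.95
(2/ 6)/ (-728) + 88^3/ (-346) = -744167597/ 377832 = -1969.57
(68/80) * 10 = 17/2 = 8.50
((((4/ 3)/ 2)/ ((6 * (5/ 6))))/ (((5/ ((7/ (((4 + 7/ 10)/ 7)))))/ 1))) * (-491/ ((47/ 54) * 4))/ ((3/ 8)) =-1154832/ 11045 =-104.56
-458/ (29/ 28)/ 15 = -12824/ 435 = -29.48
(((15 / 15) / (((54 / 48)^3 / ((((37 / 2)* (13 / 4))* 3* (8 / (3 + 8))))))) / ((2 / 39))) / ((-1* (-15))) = 1600768 / 13365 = 119.77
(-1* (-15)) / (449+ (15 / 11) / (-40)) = 1320 / 39509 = 0.03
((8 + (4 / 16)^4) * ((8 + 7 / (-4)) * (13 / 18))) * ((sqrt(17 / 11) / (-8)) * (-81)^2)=-36835.03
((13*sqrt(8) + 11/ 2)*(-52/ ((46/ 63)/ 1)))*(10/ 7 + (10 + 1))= -529308*sqrt(2)/ 23- 111969/ 23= -37414.07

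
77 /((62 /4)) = 154 /31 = 4.97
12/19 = 0.63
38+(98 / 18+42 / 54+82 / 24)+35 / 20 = 889 / 18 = 49.39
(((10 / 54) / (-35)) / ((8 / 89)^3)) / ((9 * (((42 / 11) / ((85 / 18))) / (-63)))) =659146015 / 10450944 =63.07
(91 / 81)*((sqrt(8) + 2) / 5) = 182 / 405 + 182*sqrt(2) / 405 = 1.08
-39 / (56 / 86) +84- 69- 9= -1509 / 28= -53.89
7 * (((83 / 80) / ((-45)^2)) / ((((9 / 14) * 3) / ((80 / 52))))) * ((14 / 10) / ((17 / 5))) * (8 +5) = 28469 / 1858950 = 0.02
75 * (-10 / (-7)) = 750 / 7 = 107.14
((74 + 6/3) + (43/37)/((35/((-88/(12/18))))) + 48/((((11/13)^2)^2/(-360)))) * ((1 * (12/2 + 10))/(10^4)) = -637768768696/11850059375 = -53.82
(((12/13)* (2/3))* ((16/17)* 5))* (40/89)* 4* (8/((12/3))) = 204800/19669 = 10.41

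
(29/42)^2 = 841/1764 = 0.48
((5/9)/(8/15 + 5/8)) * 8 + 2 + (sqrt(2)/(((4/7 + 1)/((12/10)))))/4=21 * sqrt(2)/110 + 2434/417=6.11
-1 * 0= 0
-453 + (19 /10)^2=-44939 /100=-449.39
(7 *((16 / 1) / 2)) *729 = 40824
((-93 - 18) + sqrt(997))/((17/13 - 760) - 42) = 1443/10409 - 13* sqrt(997)/10409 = 0.10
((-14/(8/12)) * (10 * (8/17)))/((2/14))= -11760/17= -691.76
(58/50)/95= 29/2375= 0.01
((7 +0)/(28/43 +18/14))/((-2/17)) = -35819/1166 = -30.72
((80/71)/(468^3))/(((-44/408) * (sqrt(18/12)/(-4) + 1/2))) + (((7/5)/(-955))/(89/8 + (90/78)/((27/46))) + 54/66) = 19956913686020923/24395132081001825-34 * sqrt(6)/416953251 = 0.82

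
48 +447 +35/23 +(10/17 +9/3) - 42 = 179121/391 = 458.11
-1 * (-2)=2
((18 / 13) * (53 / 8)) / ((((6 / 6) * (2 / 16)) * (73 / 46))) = 43884 / 949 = 46.24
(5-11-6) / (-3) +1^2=5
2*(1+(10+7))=36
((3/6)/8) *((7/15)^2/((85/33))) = 539/102000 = 0.01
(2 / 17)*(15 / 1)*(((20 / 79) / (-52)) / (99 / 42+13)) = -420 / 750737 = -0.00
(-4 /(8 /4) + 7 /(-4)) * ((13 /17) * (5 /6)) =-325 /136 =-2.39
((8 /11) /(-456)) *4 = -4 /627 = -0.01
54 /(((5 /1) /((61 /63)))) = 366 /35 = 10.46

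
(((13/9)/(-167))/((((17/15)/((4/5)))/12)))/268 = -52/190213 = -0.00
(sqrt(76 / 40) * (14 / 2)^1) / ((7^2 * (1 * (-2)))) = -sqrt(190) / 140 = -0.10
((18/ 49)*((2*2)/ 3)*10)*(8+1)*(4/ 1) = 8640/ 49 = 176.33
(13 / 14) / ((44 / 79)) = 1027 / 616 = 1.67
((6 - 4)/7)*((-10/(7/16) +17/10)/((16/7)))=-1481/560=-2.64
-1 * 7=-7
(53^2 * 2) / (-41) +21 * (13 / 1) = 5575 / 41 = 135.98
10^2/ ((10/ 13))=130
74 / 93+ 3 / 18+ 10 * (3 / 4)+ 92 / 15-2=5857 / 465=12.60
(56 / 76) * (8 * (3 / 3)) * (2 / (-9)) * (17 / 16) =-238 / 171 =-1.39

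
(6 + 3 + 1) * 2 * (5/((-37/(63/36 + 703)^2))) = -198669025/148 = -1342358.28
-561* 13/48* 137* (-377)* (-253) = -1985397244.19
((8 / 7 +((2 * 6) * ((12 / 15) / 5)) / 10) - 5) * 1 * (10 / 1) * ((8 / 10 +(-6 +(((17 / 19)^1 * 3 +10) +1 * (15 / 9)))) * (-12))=66910848 / 16625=4024.71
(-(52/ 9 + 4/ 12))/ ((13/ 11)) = -605/ 117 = -5.17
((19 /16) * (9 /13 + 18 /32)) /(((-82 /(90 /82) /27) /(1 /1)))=-6025185 /11188736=-0.54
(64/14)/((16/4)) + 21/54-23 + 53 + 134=20857/126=165.53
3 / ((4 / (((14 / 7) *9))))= 27 / 2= 13.50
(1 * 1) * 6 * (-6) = -36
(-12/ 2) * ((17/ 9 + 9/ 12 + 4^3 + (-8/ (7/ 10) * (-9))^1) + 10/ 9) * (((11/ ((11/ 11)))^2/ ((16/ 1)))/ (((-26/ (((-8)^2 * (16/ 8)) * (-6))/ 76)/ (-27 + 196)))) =-20558908656/ 7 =-2936986950.86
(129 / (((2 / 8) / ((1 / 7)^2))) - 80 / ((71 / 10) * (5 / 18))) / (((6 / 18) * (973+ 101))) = -52242 / 622741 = -0.08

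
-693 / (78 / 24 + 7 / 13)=-182.92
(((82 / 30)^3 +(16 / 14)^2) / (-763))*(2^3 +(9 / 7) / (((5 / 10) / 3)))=-79048838 / 176653575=-0.45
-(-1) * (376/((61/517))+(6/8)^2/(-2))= 6219995/1952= 3186.47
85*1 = 85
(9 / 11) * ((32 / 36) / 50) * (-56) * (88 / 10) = -896 / 125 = -7.17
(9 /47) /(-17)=-9 /799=-0.01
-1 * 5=-5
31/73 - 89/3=-6404/219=-29.24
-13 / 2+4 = -5 / 2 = -2.50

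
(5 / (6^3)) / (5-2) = 5 / 648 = 0.01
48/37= 1.30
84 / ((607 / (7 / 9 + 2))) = 700 / 1821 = 0.38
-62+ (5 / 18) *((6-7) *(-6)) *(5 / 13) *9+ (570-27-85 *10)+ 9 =-4605 / 13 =-354.23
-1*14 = -14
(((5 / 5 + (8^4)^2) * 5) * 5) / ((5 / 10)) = 838860850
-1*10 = -10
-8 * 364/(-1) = 2912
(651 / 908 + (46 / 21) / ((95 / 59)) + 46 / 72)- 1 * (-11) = 18634829 / 1358595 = 13.72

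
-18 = -18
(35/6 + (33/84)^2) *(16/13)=14083/1911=7.37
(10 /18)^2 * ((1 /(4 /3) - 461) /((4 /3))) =-106.54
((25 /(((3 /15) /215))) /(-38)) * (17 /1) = -456875 /38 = -12023.03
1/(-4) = -1/4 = -0.25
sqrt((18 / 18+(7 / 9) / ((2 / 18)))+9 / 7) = sqrt(455) / 7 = 3.05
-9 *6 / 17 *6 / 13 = -324 / 221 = -1.47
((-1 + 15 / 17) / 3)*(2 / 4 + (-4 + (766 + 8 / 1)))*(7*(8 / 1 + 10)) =-64722 / 17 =-3807.18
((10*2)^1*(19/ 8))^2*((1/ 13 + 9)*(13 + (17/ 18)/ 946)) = 117879847975/ 442728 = 266257.95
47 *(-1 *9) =-423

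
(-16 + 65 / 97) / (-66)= 1487 / 6402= 0.23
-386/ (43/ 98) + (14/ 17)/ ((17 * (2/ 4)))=-10931088/ 12427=-879.62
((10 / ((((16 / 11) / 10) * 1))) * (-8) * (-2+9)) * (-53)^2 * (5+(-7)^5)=181707749300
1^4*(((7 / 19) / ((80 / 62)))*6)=651 / 380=1.71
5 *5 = 25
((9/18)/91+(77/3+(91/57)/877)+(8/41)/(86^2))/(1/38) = 5902541124631/6050088863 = 975.61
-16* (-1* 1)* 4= 64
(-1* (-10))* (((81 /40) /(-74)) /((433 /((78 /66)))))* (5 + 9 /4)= -0.01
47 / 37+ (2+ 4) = 269 / 37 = 7.27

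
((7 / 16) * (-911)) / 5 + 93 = 13.29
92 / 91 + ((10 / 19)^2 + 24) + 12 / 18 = 2557910 / 98553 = 25.95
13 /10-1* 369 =-3677 /10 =-367.70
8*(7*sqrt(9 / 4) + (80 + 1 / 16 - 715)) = -9991 / 2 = -4995.50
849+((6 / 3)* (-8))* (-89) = 2273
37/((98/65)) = 2405/98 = 24.54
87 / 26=3.35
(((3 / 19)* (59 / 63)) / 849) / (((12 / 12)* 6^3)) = 59 / 73170216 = 0.00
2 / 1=2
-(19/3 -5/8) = -137/24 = -5.71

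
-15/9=-5/3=-1.67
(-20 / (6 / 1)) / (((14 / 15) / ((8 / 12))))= -50 / 21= -2.38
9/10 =0.90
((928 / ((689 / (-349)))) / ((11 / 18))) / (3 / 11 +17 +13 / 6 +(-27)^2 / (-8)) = 139912704 / 13039325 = 10.73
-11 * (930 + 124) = -11594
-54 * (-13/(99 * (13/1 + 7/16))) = 1248/2365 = 0.53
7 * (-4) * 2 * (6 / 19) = -336 / 19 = -17.68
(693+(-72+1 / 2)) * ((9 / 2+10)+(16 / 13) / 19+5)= 12013595 / 988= 12159.51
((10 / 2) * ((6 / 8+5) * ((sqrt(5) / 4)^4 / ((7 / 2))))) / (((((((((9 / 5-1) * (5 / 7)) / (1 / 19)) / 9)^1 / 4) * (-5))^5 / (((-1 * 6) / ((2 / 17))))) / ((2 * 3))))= 498912027831 / 15847033600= 31.48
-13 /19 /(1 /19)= -13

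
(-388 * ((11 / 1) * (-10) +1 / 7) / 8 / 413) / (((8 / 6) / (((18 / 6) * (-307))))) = -206100459 / 23128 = -8911.30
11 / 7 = 1.57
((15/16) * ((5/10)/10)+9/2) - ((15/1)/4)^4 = -49461/256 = -193.21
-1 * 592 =-592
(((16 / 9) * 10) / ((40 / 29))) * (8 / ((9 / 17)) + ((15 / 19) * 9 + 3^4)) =2047400 / 1539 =1330.34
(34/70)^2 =289/1225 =0.24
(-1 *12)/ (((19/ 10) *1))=-120/ 19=-6.32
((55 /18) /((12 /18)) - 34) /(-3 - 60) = 353 /756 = 0.47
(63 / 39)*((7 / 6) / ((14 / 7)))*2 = 49 / 26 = 1.88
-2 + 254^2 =64514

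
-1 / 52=-0.02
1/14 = 0.07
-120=-120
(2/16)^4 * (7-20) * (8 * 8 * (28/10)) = -91/160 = -0.57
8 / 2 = 4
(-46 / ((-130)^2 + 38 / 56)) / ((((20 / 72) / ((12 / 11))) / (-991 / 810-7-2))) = 42663712 / 390405675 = 0.11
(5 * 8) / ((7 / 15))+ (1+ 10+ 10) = 747 / 7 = 106.71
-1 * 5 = -5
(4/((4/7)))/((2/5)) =35/2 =17.50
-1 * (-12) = 12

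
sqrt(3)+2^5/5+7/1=sqrt(3)+67/5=15.13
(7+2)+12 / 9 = 31 / 3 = 10.33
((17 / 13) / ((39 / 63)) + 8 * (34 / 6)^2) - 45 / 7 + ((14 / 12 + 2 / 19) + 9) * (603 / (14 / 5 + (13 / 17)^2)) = 61506886303 / 29534778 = 2082.52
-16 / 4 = -4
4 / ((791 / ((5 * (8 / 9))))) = 160 / 7119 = 0.02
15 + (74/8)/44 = 2677/176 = 15.21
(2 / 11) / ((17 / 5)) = 0.05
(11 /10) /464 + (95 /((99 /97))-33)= 27599809 /459360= 60.08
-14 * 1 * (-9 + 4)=70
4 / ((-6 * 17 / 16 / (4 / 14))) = -64 / 357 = -0.18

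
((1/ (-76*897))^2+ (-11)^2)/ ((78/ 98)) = 27554562571585/ 181249441776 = 152.03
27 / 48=9 / 16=0.56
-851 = -851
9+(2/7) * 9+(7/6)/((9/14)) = 2530/189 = 13.39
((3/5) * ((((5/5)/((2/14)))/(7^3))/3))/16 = 1/3920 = 0.00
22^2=484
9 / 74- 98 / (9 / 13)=-94195 / 666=-141.43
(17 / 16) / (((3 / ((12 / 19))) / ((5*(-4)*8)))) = -680 / 19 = -35.79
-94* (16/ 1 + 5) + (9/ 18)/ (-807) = -1974.00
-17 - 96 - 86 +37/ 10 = -1953/ 10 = -195.30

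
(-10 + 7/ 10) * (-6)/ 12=4.65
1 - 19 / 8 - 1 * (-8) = 53 / 8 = 6.62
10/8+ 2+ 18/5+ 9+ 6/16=649/40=16.22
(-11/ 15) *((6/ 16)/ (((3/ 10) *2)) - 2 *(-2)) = -407/ 120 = -3.39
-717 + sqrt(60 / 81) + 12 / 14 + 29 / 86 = -430915 / 602 + 2 * sqrt(15) / 9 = -714.94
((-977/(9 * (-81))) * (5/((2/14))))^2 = 2200.24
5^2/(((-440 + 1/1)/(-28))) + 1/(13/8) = 12612/5707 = 2.21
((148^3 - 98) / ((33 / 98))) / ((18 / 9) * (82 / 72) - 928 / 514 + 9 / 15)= 2449359152520 / 272833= 8977503.28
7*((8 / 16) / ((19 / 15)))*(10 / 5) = 105 / 19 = 5.53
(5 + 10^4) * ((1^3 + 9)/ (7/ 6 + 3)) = 24012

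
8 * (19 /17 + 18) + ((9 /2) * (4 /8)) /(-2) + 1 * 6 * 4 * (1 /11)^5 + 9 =3522349685 /21902936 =160.82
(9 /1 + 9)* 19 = 342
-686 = -686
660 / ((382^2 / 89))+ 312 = 11396757 / 36481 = 312.40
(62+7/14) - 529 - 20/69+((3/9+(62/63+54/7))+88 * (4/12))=-1241575/2898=-428.42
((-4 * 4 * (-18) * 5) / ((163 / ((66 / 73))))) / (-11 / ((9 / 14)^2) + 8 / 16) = -15396480 / 50344669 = -0.31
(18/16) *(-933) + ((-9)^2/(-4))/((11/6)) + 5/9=-839611/792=-1060.11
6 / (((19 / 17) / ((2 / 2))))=102 / 19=5.37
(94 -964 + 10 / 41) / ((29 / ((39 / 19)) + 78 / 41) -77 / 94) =-130729560 / 2286379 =-57.18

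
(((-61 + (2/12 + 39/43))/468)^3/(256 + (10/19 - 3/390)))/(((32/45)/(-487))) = 854939359204394825/152526973197118021632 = 0.01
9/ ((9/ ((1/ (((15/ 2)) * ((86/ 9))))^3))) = 27/ 9938375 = 0.00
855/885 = 0.97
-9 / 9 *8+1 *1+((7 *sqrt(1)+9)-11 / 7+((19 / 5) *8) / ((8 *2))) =653 / 70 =9.33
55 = 55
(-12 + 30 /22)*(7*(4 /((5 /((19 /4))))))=-15561 /55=-282.93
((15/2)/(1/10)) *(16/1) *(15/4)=4500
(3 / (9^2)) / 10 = 0.00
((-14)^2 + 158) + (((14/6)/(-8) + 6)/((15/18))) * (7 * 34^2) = 278921/5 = 55784.20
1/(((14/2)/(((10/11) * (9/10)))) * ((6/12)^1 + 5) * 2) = 9/847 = 0.01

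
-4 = -4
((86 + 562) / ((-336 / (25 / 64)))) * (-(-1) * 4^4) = -1350 / 7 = -192.86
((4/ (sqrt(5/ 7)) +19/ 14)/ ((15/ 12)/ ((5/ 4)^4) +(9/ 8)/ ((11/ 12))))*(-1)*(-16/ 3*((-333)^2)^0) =418000/ 100443 +35200*sqrt(35)/ 14349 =18.67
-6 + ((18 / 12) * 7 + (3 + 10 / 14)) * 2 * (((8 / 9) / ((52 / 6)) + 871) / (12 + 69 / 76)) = 512200774 / 267813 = 1912.53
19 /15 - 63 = -926 /15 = -61.73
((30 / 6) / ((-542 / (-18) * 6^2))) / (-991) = -5 / 1074244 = -0.00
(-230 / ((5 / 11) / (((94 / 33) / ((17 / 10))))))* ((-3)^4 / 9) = -129720 / 17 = -7630.59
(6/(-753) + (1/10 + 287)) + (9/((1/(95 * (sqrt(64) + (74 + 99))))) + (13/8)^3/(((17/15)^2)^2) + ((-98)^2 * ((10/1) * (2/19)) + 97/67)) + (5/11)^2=165155.82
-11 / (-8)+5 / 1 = 6.38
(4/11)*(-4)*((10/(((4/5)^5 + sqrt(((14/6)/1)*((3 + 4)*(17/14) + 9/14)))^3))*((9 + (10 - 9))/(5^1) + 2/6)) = 752278524169921875000/10090638082230449873987 - 33088477611541748046875*sqrt(3)/161450209315687197983792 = -0.28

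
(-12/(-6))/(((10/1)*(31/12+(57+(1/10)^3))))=600/178753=0.00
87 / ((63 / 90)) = 870 / 7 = 124.29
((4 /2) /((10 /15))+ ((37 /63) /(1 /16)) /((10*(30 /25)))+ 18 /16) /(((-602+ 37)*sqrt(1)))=-0.01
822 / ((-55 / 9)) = -134.51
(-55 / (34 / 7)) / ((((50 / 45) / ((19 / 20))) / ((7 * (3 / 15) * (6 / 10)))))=-276507 / 34000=-8.13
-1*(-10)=10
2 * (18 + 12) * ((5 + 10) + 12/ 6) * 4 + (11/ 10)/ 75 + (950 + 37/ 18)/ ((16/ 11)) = 170443903/ 36000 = 4734.55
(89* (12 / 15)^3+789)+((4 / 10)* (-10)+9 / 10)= 207867 / 250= 831.47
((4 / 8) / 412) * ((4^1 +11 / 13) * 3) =189 / 10712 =0.02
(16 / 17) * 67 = 63.06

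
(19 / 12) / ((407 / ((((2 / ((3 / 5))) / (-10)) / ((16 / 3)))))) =-19 / 78144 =-0.00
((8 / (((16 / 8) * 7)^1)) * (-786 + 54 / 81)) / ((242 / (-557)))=2624584 / 2541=1032.89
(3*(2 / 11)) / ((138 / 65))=65 / 253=0.26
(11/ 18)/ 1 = 11/ 18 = 0.61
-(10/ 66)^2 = -25/ 1089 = -0.02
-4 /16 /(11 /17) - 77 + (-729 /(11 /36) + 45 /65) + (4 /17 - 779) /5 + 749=-1869.27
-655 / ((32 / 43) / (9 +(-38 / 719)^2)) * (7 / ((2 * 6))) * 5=-4587888527075 / 198513024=-23111.27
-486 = -486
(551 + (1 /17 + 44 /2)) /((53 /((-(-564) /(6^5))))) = 228937 /291924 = 0.78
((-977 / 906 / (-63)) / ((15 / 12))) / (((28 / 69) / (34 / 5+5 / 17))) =1505557 / 6289150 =0.24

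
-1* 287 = -287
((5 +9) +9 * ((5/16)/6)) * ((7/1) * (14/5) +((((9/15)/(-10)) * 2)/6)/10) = 4536937/16000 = 283.56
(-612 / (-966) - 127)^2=413919025 / 25921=15968.48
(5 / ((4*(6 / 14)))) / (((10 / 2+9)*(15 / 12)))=1 / 6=0.17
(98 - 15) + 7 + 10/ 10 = 91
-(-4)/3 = 4/3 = 1.33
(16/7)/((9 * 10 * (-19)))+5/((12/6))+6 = 101729/11970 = 8.50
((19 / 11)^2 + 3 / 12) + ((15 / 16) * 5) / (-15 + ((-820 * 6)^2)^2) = 22230580327330395 / 6875144331263824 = 3.23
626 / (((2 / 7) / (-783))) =-1715553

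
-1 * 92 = -92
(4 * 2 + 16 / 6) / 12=8 / 9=0.89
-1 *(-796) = 796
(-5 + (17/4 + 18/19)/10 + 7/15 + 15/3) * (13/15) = 29237/34200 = 0.85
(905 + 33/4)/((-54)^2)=0.31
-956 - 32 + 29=-959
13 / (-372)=-13 / 372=-0.03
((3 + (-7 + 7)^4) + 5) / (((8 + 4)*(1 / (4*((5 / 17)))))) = 40 / 51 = 0.78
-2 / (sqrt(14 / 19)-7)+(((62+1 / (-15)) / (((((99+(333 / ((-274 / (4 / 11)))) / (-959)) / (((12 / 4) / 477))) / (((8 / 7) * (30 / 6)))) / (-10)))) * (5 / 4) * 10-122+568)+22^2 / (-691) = 2 * sqrt(266) / 917+2735420446455963820 / 6177842011715301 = 442.81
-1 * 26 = -26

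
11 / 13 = 0.85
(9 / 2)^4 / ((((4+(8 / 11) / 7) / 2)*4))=505197 / 10112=49.96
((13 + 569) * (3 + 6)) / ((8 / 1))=2619 / 4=654.75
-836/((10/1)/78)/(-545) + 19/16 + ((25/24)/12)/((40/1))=82588841/6278400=13.15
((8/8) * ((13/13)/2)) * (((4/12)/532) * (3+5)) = 1/399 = 0.00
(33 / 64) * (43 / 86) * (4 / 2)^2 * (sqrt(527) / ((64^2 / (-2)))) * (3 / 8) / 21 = -33 * sqrt(527) / 3670016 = -0.00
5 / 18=0.28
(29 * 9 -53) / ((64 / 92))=299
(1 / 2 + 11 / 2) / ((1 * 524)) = 3 / 262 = 0.01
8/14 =4/7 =0.57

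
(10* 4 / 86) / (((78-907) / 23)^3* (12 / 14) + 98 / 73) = -6217337 / 536490005293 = -0.00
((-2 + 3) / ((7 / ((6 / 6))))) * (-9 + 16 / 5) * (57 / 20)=-1653 / 700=-2.36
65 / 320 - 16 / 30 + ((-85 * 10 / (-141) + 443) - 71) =17041741 / 45120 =377.70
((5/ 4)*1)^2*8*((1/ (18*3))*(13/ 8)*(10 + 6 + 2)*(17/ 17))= 325/ 48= 6.77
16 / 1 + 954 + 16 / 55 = 53366 / 55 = 970.29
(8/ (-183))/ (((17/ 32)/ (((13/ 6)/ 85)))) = -1664/ 793305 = -0.00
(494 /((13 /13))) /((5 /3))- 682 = -1928 /5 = -385.60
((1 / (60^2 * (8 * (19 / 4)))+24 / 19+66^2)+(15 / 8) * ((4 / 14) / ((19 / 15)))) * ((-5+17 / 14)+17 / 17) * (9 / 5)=-21850.68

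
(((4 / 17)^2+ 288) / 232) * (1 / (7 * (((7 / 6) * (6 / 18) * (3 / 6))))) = 374616 / 410669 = 0.91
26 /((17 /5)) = 130 /17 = 7.65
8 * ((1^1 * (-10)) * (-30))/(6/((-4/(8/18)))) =-3600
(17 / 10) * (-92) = -782 / 5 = -156.40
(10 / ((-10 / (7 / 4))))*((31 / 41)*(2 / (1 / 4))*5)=-2170 / 41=-52.93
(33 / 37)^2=1089 / 1369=0.80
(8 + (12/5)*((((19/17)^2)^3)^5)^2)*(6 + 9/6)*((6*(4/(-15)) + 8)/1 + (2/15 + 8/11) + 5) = 2240222805812829015431702331880255042636884532205514564375186510028878230037782/12776153747424119592319877438341479131979450042672540429884726760135289495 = 175344.07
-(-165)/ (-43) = -165/ 43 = -3.84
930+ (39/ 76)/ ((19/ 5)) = 1343115/ 1444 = 930.14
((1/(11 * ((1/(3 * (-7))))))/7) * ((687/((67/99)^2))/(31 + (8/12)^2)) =-13.01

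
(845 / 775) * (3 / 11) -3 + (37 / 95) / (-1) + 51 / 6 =350377 / 64790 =5.41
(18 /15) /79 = 0.02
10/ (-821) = -10/ 821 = -0.01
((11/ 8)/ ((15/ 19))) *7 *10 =1463/ 12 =121.92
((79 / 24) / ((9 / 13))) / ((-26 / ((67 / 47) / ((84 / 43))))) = -227599 / 1705536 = -0.13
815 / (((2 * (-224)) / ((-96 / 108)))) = 815 / 504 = 1.62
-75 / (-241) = 75 / 241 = 0.31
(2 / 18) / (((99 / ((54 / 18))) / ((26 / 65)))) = 0.00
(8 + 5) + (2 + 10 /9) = 145 /9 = 16.11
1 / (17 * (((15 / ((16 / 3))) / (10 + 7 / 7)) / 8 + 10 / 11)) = 1408 / 22525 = 0.06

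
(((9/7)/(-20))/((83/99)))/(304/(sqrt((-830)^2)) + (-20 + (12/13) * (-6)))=3861/1267504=0.00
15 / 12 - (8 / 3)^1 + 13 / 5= 71 / 60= 1.18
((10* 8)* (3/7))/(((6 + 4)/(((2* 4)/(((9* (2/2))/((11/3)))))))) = 704/63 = 11.17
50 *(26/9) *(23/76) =7475/171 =43.71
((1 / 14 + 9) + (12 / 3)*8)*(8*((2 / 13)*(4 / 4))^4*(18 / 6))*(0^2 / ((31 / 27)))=0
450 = 450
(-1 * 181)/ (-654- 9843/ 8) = 1448/ 15075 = 0.10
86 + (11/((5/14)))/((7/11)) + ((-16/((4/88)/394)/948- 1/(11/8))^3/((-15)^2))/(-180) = 38188300938150368/179398218247875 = 212.87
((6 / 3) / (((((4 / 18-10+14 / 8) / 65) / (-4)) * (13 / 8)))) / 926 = 5760 / 133807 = 0.04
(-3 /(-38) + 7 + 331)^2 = 165045409 /1444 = 114297.37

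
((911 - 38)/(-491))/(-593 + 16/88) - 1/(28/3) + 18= 1604376195/89650708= 17.90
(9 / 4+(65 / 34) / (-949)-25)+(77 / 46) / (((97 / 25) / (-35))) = -37.85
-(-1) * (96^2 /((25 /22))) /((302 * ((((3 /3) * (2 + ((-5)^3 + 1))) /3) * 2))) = -76032 /230275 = -0.33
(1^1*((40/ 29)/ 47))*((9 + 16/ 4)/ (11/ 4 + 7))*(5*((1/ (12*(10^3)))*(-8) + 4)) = 47992/ 61335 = 0.78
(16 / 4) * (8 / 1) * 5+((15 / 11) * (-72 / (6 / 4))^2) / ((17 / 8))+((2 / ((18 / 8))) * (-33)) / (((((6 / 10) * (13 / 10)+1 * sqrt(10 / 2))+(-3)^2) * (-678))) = 23539099679800 / 14366185053 - 110000 * sqrt(5) / 230473557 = 1638.51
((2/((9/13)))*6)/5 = 52/15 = 3.47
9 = 9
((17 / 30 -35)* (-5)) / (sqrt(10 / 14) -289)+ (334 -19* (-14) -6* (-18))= 2481469457 / 3507852 -1033* sqrt(35) / 3507852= 707.40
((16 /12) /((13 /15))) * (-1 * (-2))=40 /13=3.08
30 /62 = 15 /31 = 0.48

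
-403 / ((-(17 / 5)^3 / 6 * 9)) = 100750 / 14739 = 6.84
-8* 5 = -40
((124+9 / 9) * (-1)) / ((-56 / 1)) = 125 / 56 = 2.23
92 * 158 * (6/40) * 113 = 246385.20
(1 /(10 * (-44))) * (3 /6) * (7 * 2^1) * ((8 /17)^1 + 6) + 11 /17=37 /68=0.54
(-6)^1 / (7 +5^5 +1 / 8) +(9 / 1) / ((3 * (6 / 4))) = 2.00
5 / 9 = 0.56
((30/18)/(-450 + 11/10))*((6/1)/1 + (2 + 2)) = -500/13467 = -0.04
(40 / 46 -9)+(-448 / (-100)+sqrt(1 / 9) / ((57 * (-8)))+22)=14433193 / 786600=18.35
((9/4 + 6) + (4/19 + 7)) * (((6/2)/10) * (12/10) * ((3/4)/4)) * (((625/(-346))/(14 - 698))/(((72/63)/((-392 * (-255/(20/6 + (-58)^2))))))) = 23123559375/323020905472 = 0.07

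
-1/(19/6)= -6/19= -0.32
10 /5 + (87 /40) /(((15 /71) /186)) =1916.87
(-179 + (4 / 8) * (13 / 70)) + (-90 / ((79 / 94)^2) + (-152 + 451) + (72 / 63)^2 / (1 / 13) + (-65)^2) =25899885071 / 6116180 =4234.65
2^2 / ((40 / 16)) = 8 / 5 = 1.60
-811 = -811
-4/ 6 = -2/ 3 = -0.67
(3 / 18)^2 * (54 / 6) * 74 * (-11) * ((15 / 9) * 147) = -49857.50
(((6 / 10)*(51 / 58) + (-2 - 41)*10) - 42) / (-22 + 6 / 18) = 410181 / 18850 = 21.76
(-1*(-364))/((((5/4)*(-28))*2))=-26/5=-5.20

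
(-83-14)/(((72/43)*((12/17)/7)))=-496349/864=-574.48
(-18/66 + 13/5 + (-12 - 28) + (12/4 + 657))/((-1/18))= -616104/55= -11201.89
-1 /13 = -0.08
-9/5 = -1.80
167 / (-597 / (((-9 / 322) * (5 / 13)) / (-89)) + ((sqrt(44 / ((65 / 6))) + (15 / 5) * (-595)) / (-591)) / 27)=-22768378666559167005 / 673855337484384517623631 + 8882730 * sqrt(4290) / 673855337484384517623631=-0.00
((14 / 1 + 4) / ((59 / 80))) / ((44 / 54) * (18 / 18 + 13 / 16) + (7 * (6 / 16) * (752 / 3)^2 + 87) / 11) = 311040 / 191208557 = 0.00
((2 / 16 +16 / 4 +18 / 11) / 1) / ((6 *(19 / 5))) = 845 / 3344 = 0.25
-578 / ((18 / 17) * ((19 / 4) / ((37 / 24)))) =-181781 / 1026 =-177.17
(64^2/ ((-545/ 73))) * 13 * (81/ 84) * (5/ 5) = -26237952/ 3815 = -6877.58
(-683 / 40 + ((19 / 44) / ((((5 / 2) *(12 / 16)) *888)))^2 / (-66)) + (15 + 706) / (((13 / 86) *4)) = 1175.35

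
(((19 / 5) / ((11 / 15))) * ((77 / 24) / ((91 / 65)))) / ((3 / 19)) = 1805 / 24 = 75.21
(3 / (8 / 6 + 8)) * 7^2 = 63 / 4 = 15.75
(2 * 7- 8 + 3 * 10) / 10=3.60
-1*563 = -563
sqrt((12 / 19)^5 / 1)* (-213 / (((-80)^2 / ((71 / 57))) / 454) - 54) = -39847563* sqrt(57) / 13032100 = -23.08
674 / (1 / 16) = 10784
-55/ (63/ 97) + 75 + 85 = 75.32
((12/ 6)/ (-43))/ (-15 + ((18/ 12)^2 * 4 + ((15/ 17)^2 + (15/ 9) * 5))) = -867/ 58007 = -0.01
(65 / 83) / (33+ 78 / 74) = 0.02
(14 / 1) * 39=546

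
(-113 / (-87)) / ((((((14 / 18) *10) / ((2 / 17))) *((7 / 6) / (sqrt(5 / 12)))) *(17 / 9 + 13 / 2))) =6102 *sqrt(15) / 18238535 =0.00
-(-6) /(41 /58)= 348 /41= 8.49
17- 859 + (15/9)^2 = -7553/9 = -839.22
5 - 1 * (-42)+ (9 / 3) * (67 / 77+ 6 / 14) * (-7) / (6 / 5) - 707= -7510 / 11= -682.73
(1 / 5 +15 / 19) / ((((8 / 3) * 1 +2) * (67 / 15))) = 423 / 8911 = 0.05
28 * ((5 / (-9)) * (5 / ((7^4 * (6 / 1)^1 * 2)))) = -0.00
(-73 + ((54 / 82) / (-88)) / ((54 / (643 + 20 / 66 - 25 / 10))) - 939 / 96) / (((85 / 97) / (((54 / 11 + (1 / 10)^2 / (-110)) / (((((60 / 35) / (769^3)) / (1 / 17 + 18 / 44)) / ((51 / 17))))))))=-2617326848880841998803 / 15140178240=-172872921797.31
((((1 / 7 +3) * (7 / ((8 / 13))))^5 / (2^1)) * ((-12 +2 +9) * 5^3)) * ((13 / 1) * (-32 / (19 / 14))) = 680192114226625 / 608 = 1118737029978.00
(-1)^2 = 1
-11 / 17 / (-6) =11 / 102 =0.11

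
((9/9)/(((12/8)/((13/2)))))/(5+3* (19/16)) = 208/411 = 0.51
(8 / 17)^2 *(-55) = -3520 / 289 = -12.18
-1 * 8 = -8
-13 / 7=-1.86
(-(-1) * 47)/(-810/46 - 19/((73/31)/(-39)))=78913/498768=0.16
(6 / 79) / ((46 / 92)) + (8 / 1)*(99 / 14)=31368 / 553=56.72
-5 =-5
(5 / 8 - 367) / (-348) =977 / 928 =1.05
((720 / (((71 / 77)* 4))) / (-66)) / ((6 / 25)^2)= -21875 / 426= -51.35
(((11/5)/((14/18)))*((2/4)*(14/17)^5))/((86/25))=9507960/61053851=0.16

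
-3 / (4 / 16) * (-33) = 396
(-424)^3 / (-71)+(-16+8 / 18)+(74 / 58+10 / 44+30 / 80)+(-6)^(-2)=1750714092377 / 1630728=1073578.24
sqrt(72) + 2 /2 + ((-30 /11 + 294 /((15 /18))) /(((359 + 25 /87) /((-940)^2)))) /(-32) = -26894.84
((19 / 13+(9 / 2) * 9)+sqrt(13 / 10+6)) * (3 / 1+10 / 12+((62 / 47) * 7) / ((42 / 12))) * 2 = 365 * sqrt(730) / 282+1991075 / 3666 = 578.09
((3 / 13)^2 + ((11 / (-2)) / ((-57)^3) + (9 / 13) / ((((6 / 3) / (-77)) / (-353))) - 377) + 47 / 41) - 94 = 11470554723239 / 1283202297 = 8939.01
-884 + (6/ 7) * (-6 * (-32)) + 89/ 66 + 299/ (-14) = -170810/ 231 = -739.44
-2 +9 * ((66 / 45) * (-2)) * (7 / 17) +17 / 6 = -5119 / 510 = -10.04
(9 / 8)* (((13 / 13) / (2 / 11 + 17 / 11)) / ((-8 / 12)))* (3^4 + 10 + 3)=-13959 / 152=-91.84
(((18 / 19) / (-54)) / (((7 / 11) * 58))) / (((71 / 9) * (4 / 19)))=-33 / 115304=-0.00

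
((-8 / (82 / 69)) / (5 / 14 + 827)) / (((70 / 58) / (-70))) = 74704 / 158301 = 0.47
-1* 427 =-427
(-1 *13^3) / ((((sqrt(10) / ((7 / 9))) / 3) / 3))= -15379 *sqrt(10) / 10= -4863.27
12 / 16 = 3 / 4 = 0.75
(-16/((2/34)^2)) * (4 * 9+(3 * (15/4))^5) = -53339281821/64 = -833426278.45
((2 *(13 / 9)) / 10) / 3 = 13 / 135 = 0.10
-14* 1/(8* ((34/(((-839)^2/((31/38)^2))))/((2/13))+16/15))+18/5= 159387749457/81332882495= 1.96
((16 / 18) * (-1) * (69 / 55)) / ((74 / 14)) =-1288 / 6105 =-0.21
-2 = -2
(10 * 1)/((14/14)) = 10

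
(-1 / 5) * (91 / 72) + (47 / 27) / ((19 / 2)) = -1427 / 20520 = -0.07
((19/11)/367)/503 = 0.00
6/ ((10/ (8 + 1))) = 27/ 5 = 5.40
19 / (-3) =-6.33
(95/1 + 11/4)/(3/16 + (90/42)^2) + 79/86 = 6886709/322242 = 21.37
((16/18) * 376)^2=111704.49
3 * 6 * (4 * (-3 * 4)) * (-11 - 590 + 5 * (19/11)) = 511802.18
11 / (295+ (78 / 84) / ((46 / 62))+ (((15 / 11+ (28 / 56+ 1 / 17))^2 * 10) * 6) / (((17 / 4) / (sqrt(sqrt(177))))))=-67630543440165545633107956189980911968720 * 177^(1 / 4) / 8580464501058221790175997229208526884475041 - 2097854674458882448222573114415257728000 * 177^(3 / 4) / 8580464501058221790175997229208526884475041+ 11911299328458914963991888857182337289600 * sqrt(177) / 8580464501058221790175997229208526884475041+ 383995925203895391493134473560328501188054 / 8580464501058221790175997229208526884475041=0.02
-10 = -10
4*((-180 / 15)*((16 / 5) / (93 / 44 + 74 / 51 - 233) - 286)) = 13728.67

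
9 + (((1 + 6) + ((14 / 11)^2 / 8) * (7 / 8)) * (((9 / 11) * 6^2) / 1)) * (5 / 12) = 2067489 / 21296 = 97.08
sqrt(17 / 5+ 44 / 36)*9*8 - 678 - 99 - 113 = -735.20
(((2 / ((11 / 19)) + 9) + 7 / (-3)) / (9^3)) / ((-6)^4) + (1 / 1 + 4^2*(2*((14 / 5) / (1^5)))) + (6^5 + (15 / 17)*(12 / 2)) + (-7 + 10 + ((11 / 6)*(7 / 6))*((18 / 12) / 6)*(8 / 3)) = 10436593185551 / 1325059560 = 7876.32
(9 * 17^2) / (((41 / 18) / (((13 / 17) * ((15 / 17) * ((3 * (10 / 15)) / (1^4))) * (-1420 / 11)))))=-89715600 / 451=-198925.94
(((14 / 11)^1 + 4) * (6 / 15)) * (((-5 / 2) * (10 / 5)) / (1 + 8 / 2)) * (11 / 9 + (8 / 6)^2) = -348 / 55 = -6.33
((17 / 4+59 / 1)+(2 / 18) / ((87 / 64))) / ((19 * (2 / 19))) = 198355 / 6264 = 31.67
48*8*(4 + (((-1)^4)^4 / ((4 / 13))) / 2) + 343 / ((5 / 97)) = 44071 / 5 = 8814.20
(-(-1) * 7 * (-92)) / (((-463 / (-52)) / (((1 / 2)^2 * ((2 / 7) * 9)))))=-21528 / 463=-46.50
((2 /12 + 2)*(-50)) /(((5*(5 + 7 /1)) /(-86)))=2795 /18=155.28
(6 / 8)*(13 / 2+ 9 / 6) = 6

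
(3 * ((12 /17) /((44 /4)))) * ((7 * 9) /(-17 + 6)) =-2268 /2057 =-1.10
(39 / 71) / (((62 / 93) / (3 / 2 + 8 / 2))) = 1287 / 284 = 4.53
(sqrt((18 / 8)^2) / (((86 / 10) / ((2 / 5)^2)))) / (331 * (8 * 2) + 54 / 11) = 99 / 12536650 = 0.00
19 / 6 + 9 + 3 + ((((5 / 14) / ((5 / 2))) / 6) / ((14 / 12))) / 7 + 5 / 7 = 32689 / 2058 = 15.88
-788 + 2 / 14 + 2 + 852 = 463 / 7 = 66.14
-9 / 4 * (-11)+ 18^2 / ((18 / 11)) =891 / 4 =222.75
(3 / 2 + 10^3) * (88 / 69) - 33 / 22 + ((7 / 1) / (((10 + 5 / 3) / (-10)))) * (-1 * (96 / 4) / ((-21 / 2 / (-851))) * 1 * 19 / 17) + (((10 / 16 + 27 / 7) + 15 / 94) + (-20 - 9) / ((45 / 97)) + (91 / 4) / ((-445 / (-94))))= 58801170974459 / 4121593560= 14266.61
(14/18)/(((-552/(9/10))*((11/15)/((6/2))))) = -21/4048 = -0.01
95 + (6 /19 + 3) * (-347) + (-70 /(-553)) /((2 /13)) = -1583189 /1501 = -1054.76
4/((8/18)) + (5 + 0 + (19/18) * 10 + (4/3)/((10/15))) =239/9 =26.56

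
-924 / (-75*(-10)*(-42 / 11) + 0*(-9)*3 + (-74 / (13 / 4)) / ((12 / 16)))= 99099 / 310381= 0.32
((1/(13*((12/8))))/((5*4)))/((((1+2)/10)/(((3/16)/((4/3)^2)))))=3/3328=0.00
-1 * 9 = -9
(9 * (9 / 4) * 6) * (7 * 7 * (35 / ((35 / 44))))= 261954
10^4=10000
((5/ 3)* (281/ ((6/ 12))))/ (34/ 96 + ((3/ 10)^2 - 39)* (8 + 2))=-2.41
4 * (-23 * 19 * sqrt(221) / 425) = -61.14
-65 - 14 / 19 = -1249 / 19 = -65.74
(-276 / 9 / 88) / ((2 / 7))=-161 / 132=-1.22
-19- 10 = -29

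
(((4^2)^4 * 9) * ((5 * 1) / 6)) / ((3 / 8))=1310720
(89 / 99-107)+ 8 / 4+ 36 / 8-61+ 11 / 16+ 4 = -246967 / 1584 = -155.91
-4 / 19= -0.21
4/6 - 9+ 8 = -1/3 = -0.33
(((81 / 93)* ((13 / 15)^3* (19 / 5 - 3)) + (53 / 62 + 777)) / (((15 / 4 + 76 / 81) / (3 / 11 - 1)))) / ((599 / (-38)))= 30312094752 / 3957518125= 7.66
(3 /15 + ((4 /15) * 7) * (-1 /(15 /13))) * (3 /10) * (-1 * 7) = 2233 /750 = 2.98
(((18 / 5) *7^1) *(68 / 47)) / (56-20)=238 / 235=1.01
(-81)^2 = 6561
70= 70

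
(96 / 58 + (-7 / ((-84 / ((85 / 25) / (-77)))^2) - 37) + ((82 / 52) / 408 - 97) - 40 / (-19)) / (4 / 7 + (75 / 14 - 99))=296186956995368 / 211666562432325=1.40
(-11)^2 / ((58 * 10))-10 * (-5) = 29121 / 580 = 50.21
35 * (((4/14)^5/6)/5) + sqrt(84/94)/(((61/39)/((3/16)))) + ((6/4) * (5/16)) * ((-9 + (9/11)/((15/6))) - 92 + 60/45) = -118058741/2535456 + 117 * sqrt(1974)/45872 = -46.45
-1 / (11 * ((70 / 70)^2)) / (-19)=1 / 209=0.00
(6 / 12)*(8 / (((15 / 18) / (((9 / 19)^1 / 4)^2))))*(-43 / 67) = -10449 / 241870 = -0.04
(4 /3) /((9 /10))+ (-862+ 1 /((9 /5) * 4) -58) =-99185 /108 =-918.38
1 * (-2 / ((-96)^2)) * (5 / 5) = -1 / 4608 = -0.00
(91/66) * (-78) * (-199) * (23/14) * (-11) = -386756.50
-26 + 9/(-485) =-12619/485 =-26.02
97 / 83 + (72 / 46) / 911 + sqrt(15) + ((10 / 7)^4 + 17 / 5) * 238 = sqrt(15) + 5373442392757 / 2982554785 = 1805.50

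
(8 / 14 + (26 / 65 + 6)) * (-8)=-1952 / 35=-55.77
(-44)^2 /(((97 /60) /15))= 1742400 /97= 17962.89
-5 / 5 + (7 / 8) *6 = 4.25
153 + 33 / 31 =4776 / 31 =154.06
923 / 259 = 3.56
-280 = -280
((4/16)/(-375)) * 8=-2/375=-0.01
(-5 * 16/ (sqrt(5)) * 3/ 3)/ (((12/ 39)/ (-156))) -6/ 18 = -1/ 3 +8112 * sqrt(5) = 18138.65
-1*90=-90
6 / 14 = 3 / 7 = 0.43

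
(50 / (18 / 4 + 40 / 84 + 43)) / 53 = 420 / 21359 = 0.02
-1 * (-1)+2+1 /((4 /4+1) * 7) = 43 /14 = 3.07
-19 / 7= -2.71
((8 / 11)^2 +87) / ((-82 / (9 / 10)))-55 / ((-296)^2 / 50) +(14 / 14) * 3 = 2181931757 / 1086657440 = 2.01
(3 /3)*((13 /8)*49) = 637 /8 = 79.62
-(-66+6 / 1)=60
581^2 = 337561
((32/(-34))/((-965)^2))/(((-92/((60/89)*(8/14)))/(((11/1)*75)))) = 31680/9073595657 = 0.00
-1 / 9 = -0.11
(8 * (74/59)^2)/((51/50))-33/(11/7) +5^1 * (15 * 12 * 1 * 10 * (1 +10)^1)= 17574031249/177531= 98991.34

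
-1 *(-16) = 16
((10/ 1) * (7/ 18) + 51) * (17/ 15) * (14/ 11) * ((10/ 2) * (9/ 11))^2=1763580/ 1331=1325.00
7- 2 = 5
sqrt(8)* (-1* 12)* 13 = -312* sqrt(2) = -441.23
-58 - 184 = -242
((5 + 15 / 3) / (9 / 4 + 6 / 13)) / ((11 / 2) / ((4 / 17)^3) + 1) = 5120 / 587547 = 0.01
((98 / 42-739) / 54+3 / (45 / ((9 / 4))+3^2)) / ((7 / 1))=-31802 / 16443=-1.93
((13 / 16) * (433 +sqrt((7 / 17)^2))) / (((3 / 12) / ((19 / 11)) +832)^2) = 0.00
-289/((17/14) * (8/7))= -833/4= -208.25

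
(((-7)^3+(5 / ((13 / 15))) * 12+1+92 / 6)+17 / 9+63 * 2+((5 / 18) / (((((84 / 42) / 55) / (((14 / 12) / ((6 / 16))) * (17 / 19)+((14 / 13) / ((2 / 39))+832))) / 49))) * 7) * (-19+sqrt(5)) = -179434172887 / 4212+179434172887 * sqrt(5) / 80028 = -37587122.97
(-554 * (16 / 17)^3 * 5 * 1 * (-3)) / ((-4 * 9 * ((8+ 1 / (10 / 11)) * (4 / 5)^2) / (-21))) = 44320000 / 63869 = 693.92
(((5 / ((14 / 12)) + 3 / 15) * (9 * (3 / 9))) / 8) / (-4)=-0.42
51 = 51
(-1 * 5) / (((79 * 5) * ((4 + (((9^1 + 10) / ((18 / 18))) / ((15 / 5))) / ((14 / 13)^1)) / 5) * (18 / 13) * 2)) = -91 / 39342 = -0.00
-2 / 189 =-0.01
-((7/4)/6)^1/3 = -7/72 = -0.10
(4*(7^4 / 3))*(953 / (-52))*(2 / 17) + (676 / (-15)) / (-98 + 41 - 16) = -556734098 / 80665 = -6901.80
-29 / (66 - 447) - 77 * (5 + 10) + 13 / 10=-4395307 / 3810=-1153.62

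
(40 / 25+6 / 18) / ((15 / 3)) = 29 / 75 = 0.39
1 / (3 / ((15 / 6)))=5 / 6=0.83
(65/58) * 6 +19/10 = 2501/290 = 8.62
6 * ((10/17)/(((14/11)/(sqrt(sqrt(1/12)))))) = 55 * sqrt(2) * 3^(3/4)/119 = 1.49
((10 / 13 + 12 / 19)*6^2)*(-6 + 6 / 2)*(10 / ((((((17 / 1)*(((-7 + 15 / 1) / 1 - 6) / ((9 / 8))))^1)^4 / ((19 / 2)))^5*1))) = -37003641454367298516815450955 / 127747211394008280133513210177349960004663221682176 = -0.00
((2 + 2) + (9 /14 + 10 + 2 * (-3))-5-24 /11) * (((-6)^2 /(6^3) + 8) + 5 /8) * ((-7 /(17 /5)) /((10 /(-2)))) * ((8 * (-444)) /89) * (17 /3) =-1171050 /979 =-1196.17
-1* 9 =-9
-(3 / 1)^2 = -9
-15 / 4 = -3.75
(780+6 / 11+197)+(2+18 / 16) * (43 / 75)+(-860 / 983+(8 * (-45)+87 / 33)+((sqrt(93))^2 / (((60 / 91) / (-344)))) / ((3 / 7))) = -146098813253 / 1297560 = -112595.03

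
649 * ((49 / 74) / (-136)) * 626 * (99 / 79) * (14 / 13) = -2669.55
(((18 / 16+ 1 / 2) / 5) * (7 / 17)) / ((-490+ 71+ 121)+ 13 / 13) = -0.00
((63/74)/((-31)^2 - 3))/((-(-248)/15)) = 945/17581216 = 0.00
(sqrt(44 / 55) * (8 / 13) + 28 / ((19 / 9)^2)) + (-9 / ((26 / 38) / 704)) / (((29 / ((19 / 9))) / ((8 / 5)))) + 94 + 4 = -663005162 / 680485 + 16 * sqrt(5) / 65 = -973.76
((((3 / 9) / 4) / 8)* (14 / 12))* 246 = 287 / 96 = 2.99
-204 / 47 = -4.34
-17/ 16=-1.06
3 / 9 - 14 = -41 / 3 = -13.67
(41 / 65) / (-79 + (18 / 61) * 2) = -2501 / 310895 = -0.01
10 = 10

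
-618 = -618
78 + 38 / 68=78.56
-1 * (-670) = 670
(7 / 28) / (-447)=-1 / 1788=-0.00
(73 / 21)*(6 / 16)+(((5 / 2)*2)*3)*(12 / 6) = 1753 / 56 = 31.30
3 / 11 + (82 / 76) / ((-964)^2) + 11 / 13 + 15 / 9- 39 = -548626603339 / 15149383392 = -36.21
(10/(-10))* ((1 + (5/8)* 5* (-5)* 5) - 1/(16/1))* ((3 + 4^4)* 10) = 1599325/8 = 199915.62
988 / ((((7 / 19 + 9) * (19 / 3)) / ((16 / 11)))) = 23712 / 979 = 24.22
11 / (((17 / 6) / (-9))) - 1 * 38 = -1240 / 17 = -72.94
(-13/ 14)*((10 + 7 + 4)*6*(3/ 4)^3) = -49.36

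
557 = 557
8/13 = 0.62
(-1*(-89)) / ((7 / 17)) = 1513 / 7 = 216.14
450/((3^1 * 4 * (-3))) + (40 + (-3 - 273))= -497/2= -248.50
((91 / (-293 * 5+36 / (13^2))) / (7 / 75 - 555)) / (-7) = -164775 / 10302494282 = -0.00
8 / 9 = 0.89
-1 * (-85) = 85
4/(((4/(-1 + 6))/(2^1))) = 10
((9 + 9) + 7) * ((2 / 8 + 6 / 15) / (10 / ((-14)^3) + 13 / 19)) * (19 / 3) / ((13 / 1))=619115 / 53223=11.63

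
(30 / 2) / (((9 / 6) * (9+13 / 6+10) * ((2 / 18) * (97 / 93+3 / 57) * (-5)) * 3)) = -15903 / 61468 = -0.26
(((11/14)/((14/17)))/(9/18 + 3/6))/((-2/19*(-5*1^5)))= 3553/1960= 1.81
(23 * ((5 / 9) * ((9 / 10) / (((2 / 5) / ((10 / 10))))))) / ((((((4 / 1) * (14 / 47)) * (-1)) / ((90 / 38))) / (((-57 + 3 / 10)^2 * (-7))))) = 3127766481 / 2432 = 1286088.19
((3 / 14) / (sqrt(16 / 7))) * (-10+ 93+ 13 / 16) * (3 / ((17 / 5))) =10.48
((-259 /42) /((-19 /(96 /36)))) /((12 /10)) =370 /513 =0.72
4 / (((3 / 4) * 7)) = 16 / 21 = 0.76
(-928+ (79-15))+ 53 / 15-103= -14452 / 15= -963.47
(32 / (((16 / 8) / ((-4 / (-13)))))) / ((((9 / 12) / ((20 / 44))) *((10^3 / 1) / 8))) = 256 / 10725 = 0.02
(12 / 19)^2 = 144 / 361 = 0.40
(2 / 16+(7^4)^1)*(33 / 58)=633897 / 464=1366.16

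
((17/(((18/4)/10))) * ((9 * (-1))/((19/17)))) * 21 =-121380/19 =-6388.42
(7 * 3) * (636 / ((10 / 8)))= 53424 / 5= 10684.80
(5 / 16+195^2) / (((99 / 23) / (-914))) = -6394944955 / 792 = -8074425.45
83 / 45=1.84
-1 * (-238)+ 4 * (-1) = 234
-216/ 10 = -108/ 5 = -21.60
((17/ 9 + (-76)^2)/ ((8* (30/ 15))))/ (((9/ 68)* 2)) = 884017/ 648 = 1364.22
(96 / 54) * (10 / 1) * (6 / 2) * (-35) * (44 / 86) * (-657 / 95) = 5396160 / 817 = 6604.85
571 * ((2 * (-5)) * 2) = -11420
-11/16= -0.69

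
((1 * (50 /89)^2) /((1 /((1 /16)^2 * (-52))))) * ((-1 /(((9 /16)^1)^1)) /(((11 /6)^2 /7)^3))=14447160000 /14032534681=1.03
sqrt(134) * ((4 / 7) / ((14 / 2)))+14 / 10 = 4 * sqrt(134) / 49+7 / 5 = 2.34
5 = 5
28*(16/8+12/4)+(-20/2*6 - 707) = -627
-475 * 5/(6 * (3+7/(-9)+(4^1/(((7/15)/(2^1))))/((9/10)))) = -9975/536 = -18.61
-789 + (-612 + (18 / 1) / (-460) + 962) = -100979 / 230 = -439.04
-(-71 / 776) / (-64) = -71 / 49664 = -0.00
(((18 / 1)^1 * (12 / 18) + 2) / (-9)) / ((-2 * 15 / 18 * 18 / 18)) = 14 / 15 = 0.93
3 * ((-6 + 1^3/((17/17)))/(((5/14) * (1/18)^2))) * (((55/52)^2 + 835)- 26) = -3726144261/338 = -11024095.45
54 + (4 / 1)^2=70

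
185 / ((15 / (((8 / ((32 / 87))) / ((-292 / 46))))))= -42.26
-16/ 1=-16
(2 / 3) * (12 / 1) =8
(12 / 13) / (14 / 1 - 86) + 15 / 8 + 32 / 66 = 2685 / 1144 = 2.35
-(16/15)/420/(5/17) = -68/7875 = -0.01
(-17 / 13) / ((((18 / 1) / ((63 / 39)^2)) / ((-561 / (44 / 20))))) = 212415 / 4394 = 48.34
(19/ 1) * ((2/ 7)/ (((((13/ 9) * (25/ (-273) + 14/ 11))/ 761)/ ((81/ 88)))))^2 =52628438014731/ 201299344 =261443.66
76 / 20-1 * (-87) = 454 / 5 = 90.80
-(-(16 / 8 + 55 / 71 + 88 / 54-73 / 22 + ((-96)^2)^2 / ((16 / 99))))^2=-491235650518525902819848041 / 1778646276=-276185128626736518.59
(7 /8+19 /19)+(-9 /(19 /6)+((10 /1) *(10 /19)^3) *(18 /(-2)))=-773067 /54872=-14.09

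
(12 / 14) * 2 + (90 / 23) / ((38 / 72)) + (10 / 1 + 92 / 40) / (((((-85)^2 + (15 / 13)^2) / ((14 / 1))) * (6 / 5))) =68352740677 / 7471607500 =9.15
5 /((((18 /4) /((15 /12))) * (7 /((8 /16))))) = 25 /252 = 0.10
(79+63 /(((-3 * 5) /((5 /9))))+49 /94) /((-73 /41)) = -892447 /20586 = -43.35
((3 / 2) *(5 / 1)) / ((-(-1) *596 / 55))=825 / 1192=0.69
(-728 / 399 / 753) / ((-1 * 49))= 104 / 2103129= 0.00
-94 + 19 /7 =-639 /7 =-91.29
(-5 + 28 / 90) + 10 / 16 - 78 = -29543 / 360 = -82.06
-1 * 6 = -6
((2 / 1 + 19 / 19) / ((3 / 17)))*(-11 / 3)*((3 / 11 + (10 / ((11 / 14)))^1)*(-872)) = 2119832 / 3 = 706610.67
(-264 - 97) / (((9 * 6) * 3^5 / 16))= -2888 / 6561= -0.44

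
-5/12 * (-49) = 245/12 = 20.42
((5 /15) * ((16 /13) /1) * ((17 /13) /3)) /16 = 0.01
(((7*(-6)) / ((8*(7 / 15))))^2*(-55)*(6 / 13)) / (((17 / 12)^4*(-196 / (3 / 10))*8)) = 16238475 / 106405754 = 0.15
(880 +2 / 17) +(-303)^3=-472893197 / 17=-27817246.88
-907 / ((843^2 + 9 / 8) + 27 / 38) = -137864 / 108018927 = -0.00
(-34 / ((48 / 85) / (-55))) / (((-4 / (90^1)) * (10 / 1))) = -238425 / 32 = -7450.78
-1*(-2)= 2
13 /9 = 1.44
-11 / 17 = -0.65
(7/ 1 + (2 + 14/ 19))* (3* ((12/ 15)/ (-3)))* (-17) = 2516/ 19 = 132.42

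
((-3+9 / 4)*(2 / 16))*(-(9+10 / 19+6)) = 885 / 608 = 1.46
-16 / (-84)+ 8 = 172 / 21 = 8.19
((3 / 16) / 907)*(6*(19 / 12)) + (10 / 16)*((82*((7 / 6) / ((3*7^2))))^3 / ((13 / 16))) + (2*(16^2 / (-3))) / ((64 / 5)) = -1237754199653 / 94345733664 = -13.12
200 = 200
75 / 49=1.53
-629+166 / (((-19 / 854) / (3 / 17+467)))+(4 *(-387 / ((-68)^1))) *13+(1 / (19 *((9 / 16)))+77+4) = -10133739655 / 2907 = -3485978.55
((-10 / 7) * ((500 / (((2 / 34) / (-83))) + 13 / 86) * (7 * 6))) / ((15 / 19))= 2305573506 / 43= 53617988.51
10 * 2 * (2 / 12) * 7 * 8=560 / 3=186.67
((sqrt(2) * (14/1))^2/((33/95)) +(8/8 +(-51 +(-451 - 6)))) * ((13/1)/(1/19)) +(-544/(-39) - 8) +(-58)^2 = 22433369/143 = 156876.71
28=28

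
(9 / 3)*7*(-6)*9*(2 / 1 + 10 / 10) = -3402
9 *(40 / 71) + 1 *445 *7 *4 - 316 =862584 / 71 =12149.07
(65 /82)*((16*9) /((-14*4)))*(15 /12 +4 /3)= -6045 /1148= -5.27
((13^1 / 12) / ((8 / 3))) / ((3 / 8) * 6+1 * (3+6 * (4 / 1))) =1 / 72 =0.01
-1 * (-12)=12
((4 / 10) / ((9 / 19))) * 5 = 38 / 9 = 4.22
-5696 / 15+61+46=-4091 / 15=-272.73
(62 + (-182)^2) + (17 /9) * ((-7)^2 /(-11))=3284581 /99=33177.59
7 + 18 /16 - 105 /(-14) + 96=893 /8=111.62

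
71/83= 0.86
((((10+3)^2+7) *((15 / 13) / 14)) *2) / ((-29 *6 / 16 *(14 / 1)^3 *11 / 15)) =-1200 / 905177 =-0.00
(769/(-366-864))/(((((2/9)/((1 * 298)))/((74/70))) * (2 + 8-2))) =-110.79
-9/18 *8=-4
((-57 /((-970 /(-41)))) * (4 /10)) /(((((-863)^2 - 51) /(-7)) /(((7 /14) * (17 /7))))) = 39729 /3611882300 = 0.00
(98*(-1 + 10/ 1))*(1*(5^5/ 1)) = 2756250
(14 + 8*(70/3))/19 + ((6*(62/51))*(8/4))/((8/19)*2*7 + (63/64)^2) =6566744206/517603947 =12.69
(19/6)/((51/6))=19/51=0.37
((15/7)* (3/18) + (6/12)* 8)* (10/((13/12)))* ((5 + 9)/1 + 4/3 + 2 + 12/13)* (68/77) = 59067520/91091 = 648.45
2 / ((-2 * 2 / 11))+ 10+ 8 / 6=35 / 6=5.83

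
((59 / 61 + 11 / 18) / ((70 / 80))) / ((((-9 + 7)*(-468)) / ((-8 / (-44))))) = 1733 / 4945941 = 0.00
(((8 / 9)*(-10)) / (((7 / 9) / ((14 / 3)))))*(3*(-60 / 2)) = 4800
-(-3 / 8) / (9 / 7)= 7 / 24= 0.29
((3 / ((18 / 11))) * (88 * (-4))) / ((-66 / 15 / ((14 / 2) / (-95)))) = -616 / 57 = -10.81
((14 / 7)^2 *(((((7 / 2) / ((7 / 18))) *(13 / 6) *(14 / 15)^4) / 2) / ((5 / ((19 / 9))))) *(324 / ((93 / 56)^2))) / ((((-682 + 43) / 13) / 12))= -6189399064576 / 17270971875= -358.37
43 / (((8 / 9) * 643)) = 0.08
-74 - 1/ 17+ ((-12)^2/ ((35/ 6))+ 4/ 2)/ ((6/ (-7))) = -105.19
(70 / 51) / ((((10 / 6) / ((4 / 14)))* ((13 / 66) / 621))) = 163944 / 221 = 741.83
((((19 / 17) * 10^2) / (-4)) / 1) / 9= -475 / 153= -3.10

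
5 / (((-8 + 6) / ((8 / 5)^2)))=-32 / 5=-6.40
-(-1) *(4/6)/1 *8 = 16/3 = 5.33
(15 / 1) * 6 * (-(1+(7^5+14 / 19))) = -28742940 / 19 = -1512786.32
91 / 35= 13 / 5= 2.60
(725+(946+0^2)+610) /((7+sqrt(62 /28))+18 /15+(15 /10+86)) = 152804190 /6409393 - 114050*sqrt(434) /6409393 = 23.47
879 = 879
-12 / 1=-12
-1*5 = -5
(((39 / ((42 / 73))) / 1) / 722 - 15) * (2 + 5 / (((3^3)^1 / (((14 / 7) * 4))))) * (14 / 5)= -7081537 / 48735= -145.31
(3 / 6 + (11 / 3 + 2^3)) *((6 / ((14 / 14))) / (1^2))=73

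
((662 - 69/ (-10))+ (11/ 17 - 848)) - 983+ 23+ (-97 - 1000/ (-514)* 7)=-53381939/ 43690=-1221.83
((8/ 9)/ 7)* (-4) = -32/ 63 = -0.51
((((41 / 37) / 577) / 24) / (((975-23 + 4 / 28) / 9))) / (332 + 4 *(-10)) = 861 / 332391974560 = 0.00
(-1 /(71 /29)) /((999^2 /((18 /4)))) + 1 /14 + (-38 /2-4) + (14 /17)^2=-354388798321 /15927319737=-22.25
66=66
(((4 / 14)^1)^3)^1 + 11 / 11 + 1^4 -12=-3422 / 343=-9.98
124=124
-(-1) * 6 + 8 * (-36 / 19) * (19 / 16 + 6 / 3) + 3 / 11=-8787 / 209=-42.04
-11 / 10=-1.10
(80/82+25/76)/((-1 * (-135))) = 271/28044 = 0.01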